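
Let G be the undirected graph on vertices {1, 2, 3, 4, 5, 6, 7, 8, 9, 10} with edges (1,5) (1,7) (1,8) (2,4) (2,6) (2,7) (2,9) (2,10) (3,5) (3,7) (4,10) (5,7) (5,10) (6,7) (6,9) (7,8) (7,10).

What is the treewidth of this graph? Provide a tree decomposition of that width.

Treewidth 2.
One optimal decomposition is:
Bags: B1 = {2, 7, 10}  B2 = {5, 7, 10}  B3 = {2, 6, 7}  B4 = {1, 5, 7}  B5 = {2, 4, 10}  B6 = {1, 7, 8}  B7 = {2, 6, 9}  B8 = {3, 5, 7}
Tree: B1–B2, B1–B3, B2–B4, B1–B5, B4–B6, B3–B7, B2–B8

Every bag has size at most 3, so the width is 3 − 1 = 2 and tw(G) ≤ 2. On the other hand G contains the 3-clique {2, 6, 9}. A clique must lie in a single bag of any decomposition, so no decomposition can have width below 2. Combining the bounds, tw(G) = 2.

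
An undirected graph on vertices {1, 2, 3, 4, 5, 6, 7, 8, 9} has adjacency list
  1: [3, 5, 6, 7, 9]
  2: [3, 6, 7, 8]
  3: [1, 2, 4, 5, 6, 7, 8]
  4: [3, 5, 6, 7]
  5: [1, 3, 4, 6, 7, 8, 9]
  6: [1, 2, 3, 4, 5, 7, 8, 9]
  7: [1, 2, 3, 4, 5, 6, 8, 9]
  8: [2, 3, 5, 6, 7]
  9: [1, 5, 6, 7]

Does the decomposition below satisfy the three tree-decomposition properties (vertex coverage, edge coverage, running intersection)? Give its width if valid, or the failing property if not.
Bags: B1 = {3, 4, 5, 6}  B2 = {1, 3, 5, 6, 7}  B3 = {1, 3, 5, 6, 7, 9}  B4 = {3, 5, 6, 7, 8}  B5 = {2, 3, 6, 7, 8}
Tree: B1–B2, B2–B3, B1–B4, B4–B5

A tree decomposition must satisfy three properties: every vertex lies in some bag; for every edge, both endpoints lie together in some bag; and for every vertex, the bags containing it form a connected subtree. Here edge (7,4) lies in no bag, so the decomposition is invalid.

No — edge (7,4) lies in no bag.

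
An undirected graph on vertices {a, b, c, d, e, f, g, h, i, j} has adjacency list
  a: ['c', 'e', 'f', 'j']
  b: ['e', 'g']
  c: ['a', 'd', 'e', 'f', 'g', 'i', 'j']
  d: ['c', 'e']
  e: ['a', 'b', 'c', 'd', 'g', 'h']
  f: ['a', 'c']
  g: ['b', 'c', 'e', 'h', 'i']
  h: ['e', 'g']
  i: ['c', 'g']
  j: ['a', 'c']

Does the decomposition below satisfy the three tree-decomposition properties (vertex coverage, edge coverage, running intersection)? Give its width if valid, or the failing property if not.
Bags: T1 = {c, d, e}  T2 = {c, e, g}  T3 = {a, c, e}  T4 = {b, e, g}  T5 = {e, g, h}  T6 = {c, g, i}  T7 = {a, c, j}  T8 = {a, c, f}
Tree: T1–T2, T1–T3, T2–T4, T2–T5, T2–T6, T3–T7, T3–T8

Yes; width 2.

Vertex coverage: the bags together contain {a, b, c, d, e, f, g, h, i, j}, the full vertex set. Edge coverage: each edge of G has both endpoints in at least one bag. Running intersection: for every vertex, the bags containing it form a connected subtree. All three properties hold, so this is a valid tree decomposition of width max|bag| − 1 = 2, and hence tw(G) ≤ 2.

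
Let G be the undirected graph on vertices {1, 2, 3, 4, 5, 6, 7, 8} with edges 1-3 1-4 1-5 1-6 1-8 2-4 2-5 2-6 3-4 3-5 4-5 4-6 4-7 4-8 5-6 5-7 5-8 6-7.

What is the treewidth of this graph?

3

A width-3 tree decomposition is:
Bags: B1 = {4, 5, 6, 7}  B2 = {2, 4, 5, 6}  B3 = {1, 4, 5, 6}  B4 = {1, 4, 5, 8}  B5 = {1, 3, 4, 5}
Tree: B1–B2, B1–B3, B3–B4, B4–B5
Every bag has size at most 4, so the width is 4 − 1 = 3 and tw(G) ≤ 3. On the other hand G contains the 4-clique {1, 4, 5, 8}. A clique must lie in a single bag of any decomposition, so no decomposition can have width below 3. The upper and lower bounds meet at 3, so that is the treewidth.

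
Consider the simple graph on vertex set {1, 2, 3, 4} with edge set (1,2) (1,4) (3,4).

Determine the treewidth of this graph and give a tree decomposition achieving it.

Each bag holds 2 vertices, so the decomposition has width 1, which upper-bounds the treewidth. G has an edge, so its treewidth is at least 1. Therefore the treewidth is 1.

Treewidth 1.
One such decomposition:
Bags: B1 = {1, 4}  B2 = {3, 4}  B3 = {1, 2}
Tree: B1–B2, B1–B3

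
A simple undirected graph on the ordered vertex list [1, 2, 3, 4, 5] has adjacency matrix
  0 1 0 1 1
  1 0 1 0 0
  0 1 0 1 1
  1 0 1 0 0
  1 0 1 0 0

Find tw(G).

A width-2 tree decomposition is:
Bags: B1 = {1, 2, 3}  B2 = {1, 3, 4}  B3 = {1, 3, 5}
Tree: B1–B2, B2–B3
Every bag has size at most 3, so the width is 3 − 1 = 2 and tw(G) ≤ 2. The edges 2–1–4–3–2 form a cycle, so G is not a tree and its treewidth is at least 2. Therefore the treewidth is 2.

2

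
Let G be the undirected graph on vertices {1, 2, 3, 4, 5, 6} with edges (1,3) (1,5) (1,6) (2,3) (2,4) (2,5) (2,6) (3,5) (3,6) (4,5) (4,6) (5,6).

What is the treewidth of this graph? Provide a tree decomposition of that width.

Every bag has size at most 4, so the width is 4 − 1 = 3 and tw(G) ≤ 3. On the other hand G contains the 4-clique {1, 3, 5, 6}. A clique must lie in a single bag of any decomposition, so no decomposition can have width below 3. Hence tw(G) = 3 exactly.

Treewidth 3.
One optimal decomposition is:
Bags: B1 = {1, 3, 5, 6}  B2 = {2, 3, 5, 6}  B3 = {2, 4, 5, 6}
Tree: B1–B2, B2–B3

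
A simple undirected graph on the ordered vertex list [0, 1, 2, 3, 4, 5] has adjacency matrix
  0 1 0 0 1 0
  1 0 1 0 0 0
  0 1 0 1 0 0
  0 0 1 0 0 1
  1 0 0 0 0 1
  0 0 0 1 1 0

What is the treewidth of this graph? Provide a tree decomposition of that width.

Treewidth 2.
Bags: B1 = {3, 4, 5}  B2 = {0, 3, 4}  B3 = {0, 1, 3}  B4 = {1, 2, 3}
Tree: B1–B2, B2–B3, B3–B4

The largest bag has 3 vertices, giving width 2; this decomposition certifies tw(G) ≤ 2. For the lower bound, G contains the cycle 3–5–4–0–1–2–3, so G is not a forest; only forests have treewidth ≤ 1, hence tw(G) ≥ 2. The upper and lower bounds meet at 2, so that is the treewidth.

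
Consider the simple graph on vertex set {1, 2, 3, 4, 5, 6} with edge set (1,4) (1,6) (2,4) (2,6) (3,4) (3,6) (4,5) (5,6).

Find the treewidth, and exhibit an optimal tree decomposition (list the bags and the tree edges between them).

Treewidth 2.
One such decomposition:
Bags: B1 = {2, 4, 6}  B2 = {3, 4, 6}  B3 = {1, 4, 6}  B4 = {4, 5, 6}
Tree: B1–B2, B2–B3, B3–B4

Each bag holds 3 vertices, so the decomposition has width 2, which upper-bounds the treewidth. For the lower bound, G contains the cycle 2–4–3–6–2, so G is not a forest; only forests have treewidth ≤ 1, hence tw(G) ≥ 2. Therefore the treewidth is 2.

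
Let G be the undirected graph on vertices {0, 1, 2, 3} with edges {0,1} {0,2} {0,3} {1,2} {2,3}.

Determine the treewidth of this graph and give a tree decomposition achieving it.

Each bag holds 3 vertices, so the decomposition has width 2, which upper-bounds the treewidth. For the lower bound, the 3 vertices {0, 1, 2} are pairwise adjacent, and any tree decomposition puts a clique entirely inside one bag — forcing width ≥ 2. The upper and lower bounds meet at 2, so that is the treewidth.

Treewidth 2.
Bags: B1 = {0, 1, 2}  B2 = {0, 2, 3}
Tree: B1–B2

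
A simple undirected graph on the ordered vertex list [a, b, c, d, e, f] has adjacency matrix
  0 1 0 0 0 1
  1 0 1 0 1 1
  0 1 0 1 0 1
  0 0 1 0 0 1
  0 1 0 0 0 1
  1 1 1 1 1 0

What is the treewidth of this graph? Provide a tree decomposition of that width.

Treewidth 2.
One optimal decomposition is:
Bags: B1 = {b, c, f}  B2 = {b, e, f}  B3 = {c, d, f}  B4 = {a, b, f}
Tree: B1–B2, B1–B3, B2–B4

The largest bag has 3 vertices, giving width 2; this decomposition certifies tw(G) ≤ 2. Conversely, {c, d, f} is a clique of size 3, and the vertices of any clique must share a bag in every tree decomposition; so some bag has ≥ 3 vertices and tw(G) ≥ 2. Combining the bounds, tw(G) = 2.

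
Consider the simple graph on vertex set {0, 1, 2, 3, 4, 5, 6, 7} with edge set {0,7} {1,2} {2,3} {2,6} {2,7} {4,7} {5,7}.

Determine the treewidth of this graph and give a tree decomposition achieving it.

Each bag holds 2 vertices, so the decomposition has width 1, which upper-bounds the treewidth. Since G has at least one edge (e.g. 7–5), it is not an edgeless graph, so tw(G) ≥ 1. Combining the bounds, tw(G) = 1.

Treewidth 1.
One such decomposition:
Bags: B1 = {5, 7}  B2 = {4, 7}  B3 = {0, 7}  B4 = {2, 7}  B5 = {2, 6}  B6 = {2, 3}  B7 = {1, 2}
Tree: B1–B2, B1–B3, B2–B4, B4–B5, B4–B6, B4–B7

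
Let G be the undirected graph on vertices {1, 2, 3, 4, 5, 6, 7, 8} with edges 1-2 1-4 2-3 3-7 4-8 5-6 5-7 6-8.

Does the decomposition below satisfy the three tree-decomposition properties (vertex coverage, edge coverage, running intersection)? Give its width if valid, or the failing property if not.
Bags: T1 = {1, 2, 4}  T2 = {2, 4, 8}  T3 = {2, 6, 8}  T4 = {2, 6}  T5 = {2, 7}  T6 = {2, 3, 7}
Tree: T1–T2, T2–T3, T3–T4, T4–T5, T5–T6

No — vertex 5 appears in no bag.

A tree decomposition must satisfy three properties: every vertex lies in some bag; for every edge, both endpoints lie together in some bag; and for every vertex, the bags containing it form a connected subtree. Here vertex 5 appears in no bag, so the decomposition is invalid.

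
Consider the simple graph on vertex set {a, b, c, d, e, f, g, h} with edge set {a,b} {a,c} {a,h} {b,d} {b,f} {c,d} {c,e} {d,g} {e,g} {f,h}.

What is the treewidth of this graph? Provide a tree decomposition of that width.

Every bag has size at most 3, so the width is 3 − 1 = 2 and tw(G) ≤ 2. The edges f–h–a–b–f form a cycle, so G is not a tree and its treewidth is at least 2. Hence tw(G) = 2 exactly.

Treewidth 2.
Bags: B1 = {b, f, h}  B2 = {a, b, h}  B3 = {a, b, d}  B4 = {a, c, d}  B5 = {c, d, g}  B6 = {c, e, g}
Tree: B1–B2, B2–B3, B3–B4, B4–B5, B5–B6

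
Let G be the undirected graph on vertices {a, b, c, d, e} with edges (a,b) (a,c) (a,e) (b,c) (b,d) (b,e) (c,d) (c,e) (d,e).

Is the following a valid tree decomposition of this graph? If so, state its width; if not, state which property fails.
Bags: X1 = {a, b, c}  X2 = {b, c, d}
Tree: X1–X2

A tree decomposition must satisfy three properties: every vertex lies in some bag; for every edge, both endpoints lie together in some bag; and for every vertex, the bags containing it form a connected subtree. Here vertex e appears in no bag, so the decomposition is invalid.

No — vertex e appears in no bag.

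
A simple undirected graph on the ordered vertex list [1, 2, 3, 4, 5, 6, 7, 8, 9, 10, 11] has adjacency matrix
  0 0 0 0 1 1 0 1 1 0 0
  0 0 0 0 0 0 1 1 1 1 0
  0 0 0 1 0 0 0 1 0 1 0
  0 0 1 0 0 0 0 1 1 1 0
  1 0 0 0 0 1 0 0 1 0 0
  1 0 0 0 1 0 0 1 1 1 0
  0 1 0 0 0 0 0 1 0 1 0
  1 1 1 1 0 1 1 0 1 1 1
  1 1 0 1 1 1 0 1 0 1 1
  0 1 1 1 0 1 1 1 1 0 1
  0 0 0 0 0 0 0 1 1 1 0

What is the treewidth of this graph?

3

A width-3 tree decomposition is:
Bags: B1 = {4, 8, 9, 10}  B2 = {8, 9, 10, 11}  B3 = {6, 8, 9, 10}  B4 = {2, 8, 9, 10}  B5 = {3, 4, 8, 10}  B6 = {2, 7, 8, 10}  B7 = {1, 6, 8, 9}  B8 = {1, 5, 6, 9}
Tree: B1–B2, B1–B3, B3–B4, B1–B5, B4–B6, B3–B7, B7–B8
Each bag holds 4 vertices, so the decomposition has width 3, which upper-bounds the treewidth. Conversely, {1, 6, 8, 9} is a clique of size 4, and the vertices of any clique must share a bag in every tree decomposition; so some bag has ≥ 4 vertices and tw(G) ≥ 3. Hence tw(G) = 3 exactly.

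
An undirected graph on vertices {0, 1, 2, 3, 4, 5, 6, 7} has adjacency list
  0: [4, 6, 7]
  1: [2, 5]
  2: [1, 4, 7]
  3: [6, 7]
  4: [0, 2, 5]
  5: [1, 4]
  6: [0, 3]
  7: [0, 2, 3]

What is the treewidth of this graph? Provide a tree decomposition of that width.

Each bag holds 3 vertices, so the decomposition has width 2, which upper-bounds the treewidth. Since 6–3–7–0–6 is a cycle in G, G is not acyclic. Forests are exactly the graphs of treewidth ≤ 1, so tw(G) ≥ 2. Combining the bounds, tw(G) = 2.

Treewidth 2.
Bags: B1 = {0, 3, 6}  B2 = {0, 3, 7}  B3 = {0, 4, 7}  B4 = {2, 4, 7}  B5 = {2, 4, 5}  B6 = {1, 2, 5}
Tree: B1–B2, B2–B3, B3–B4, B4–B5, B5–B6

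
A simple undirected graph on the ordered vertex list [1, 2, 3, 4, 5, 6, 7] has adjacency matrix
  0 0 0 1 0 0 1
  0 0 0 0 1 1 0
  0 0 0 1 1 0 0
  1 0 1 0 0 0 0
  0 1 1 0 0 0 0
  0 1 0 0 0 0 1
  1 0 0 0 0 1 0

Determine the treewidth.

2

A width-2 tree decomposition is:
Bags: B1 = {2, 6, 7}  B2 = {1, 2, 7}  B3 = {1, 2, 4}  B4 = {2, 3, 4}  B5 = {2, 3, 5}
Tree: B1–B2, B2–B3, B3–B4, B4–B5
Each bag holds 3 vertices, so the decomposition has width 2, which upper-bounds the treewidth. Since 2–6–7–1–4–3–5–2 is a cycle in G, G is not acyclic. Forests are exactly the graphs of treewidth ≤ 1, so tw(G) ≥ 2. Therefore the treewidth is 2.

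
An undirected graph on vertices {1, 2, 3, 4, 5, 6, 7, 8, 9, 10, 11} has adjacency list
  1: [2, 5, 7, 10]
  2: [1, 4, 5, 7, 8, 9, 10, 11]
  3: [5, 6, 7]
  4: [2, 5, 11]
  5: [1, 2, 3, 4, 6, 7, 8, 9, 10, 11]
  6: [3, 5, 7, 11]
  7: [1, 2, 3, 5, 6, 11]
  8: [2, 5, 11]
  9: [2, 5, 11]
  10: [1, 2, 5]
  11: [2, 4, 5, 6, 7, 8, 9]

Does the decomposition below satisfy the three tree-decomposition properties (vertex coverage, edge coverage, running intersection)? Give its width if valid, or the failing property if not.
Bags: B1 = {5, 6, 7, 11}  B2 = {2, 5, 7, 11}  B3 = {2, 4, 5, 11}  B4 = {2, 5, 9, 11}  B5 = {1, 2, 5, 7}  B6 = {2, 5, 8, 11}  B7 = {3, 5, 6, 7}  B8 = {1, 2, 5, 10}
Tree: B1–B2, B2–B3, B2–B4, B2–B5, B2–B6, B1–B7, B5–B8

Checking the three conditions: (i) the bags cover all of {1, 2, 3, 4, 5, 6, 7, 8, 9, 10, 11}; (ii) for each edge, some bag contains both endpoints; (iii) the bags containing any fixed vertex form a subtree. All hold, so the decomposition is valid with width 4 − 1 = 3.

Yes; width 3.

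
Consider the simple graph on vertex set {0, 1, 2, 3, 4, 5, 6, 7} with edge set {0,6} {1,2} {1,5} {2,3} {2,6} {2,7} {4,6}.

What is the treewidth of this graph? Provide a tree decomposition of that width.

The largest bag has 2 vertices, giving width 1; this decomposition certifies tw(G) ≤ 1. G has an edge, so its treewidth is at least 1. Hence tw(G) = 1 exactly.

Treewidth 1.
Bags: B1 = {4, 6}  B2 = {2, 6}  B3 = {0, 6}  B4 = {2, 7}  B5 = {1, 2}  B6 = {1, 5}  B7 = {2, 3}
Tree: B1–B2, B1–B3, B2–B4, B4–B5, B5–B6, B5–B7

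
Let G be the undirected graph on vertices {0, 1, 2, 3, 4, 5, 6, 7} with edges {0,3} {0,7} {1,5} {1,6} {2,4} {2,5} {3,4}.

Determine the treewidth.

A width-1 tree decomposition is:
Bags: B1 = {1, 6}  B2 = {1, 5}  B3 = {2, 5}  B4 = {2, 4}  B5 = {3, 4}  B6 = {0, 3}  B7 = {0, 7}
Tree: B1–B2, B2–B3, B3–B4, B4–B5, B5–B6, B6–B7
The largest bag has 2 vertices, giving width 1; this decomposition certifies tw(G) ≤ 1. Since G has at least one edge (e.g. 6–1), it is not an edgeless graph, so tw(G) ≥ 1. Hence tw(G) = 1 exactly.

1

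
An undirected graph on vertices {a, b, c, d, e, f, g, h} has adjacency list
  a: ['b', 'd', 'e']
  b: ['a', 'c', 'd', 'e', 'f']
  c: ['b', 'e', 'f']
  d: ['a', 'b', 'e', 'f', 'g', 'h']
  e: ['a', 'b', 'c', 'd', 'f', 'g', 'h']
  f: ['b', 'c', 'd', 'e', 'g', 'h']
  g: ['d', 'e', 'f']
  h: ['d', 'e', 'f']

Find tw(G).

A width-3 tree decomposition is:
Bags: B1 = {b, d, e, f}  B2 = {d, e, f, g}  B3 = {d, e, f, h}  B4 = {b, c, e, f}  B5 = {a, b, d, e}
Tree: B1–B2, B2–B3, B1–B4, B1–B5
The largest bag has 4 vertices, giving width 3; this decomposition certifies tw(G) ≤ 3. On the other hand G contains the 4-clique {a, b, d, e}. A clique must lie in a single bag of any decomposition, so no decomposition can have width below 3. Hence tw(G) = 3 exactly.

3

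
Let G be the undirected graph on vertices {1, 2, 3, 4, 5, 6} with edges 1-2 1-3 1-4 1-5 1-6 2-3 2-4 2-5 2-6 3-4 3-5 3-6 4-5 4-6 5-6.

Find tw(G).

A width-5 tree decomposition is:
Bags: B1 = {1, 2, 3, 4, 5, 6}
Tree: (single bag)
A single bag containing all 6 vertices is trivially a valid decomposition of width 5. For the lower bound, the 6 vertices {1, 2, 3, 4, 5, 6} are pairwise adjacent, and any tree decomposition puts a clique entirely inside one bag — forcing width ≥ 5. The upper and lower bounds meet at 5, so that is the treewidth.

5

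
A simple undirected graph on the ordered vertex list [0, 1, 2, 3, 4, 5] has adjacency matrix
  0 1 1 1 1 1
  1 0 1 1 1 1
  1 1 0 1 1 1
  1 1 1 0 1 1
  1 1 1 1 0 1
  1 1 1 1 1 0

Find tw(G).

A width-5 tree decomposition is:
Bags: B1 = {0, 1, 2, 3, 4, 5}
Tree: (single bag)
A single bag containing all 6 vertices is trivially a valid decomposition of width 5. On the other hand G contains the 6-clique {0, 1, 2, 3, 4, 5}. A clique must lie in a single bag of any decomposition, so no decomposition can have width below 5. Combining the bounds, tw(G) = 5.

5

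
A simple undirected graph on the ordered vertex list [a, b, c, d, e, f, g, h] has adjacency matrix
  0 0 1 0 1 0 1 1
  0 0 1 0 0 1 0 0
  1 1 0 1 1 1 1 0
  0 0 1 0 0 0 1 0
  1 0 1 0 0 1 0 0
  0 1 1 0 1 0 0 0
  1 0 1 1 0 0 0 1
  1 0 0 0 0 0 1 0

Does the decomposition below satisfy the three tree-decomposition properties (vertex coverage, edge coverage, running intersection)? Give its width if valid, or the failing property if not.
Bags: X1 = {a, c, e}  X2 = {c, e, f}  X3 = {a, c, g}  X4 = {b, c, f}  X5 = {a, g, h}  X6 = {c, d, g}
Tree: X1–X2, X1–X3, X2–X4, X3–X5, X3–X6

Yes; width 2.

Checking the three conditions: (i) the bags cover all of {a, b, c, d, e, f, g, h}; (ii) for each edge, some bag contains both endpoints; (iii) the bags containing any fixed vertex form a subtree. All hold, so the decomposition is valid with width 3 − 1 = 2.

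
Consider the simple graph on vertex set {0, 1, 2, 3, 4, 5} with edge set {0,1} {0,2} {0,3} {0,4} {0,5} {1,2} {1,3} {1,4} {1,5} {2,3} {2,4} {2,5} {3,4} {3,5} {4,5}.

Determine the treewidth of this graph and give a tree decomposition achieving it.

Treewidth 5.
Bags: B1 = {0, 1, 2, 3, 4, 5}
Tree: (single bag)

A single bag containing all 6 vertices is trivially a valid decomposition of width 5. On the other hand G contains the 6-clique {0, 1, 2, 3, 4, 5}. A clique must lie in a single bag of any decomposition, so no decomposition can have width below 5. Therefore the treewidth is 5.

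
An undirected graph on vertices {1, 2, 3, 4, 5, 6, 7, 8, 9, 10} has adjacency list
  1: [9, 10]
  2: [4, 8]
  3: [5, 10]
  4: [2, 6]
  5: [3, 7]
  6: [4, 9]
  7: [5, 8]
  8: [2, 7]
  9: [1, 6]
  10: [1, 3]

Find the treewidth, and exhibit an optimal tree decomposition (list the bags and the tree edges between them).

Treewidth 2.
Bags: B1 = {3, 5, 10}  B2 = {5, 7, 10}  B3 = {7, 8, 10}  B4 = {2, 8, 10}  B5 = {2, 4, 10}  B6 = {4, 6, 10}  B7 = {6, 9, 10}  B8 = {1, 9, 10}
Tree: B1–B2, B2–B3, B3–B4, B4–B5, B5–B6, B6–B7, B7–B8

The largest bag has 3 vertices, giving width 2; this decomposition certifies tw(G) ≤ 2. Since 10–3–5–7–8–2–4–6–9–1–10 is a cycle in G, G is not acyclic. Forests are exactly the graphs of treewidth ≤ 1, so tw(G) ≥ 2. Therefore the treewidth is 2.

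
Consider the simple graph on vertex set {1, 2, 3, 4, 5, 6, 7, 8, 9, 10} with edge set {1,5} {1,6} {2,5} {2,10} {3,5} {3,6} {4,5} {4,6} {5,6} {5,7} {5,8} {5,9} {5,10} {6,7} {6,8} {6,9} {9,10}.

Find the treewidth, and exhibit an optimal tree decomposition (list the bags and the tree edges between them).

Treewidth 2.
One such decomposition:
Bags: B1 = {3, 5, 6}  B2 = {5, 6, 9}  B3 = {5, 6, 8}  B4 = {5, 9, 10}  B5 = {2, 5, 10}  B6 = {5, 6, 7}  B7 = {4, 5, 6}  B8 = {1, 5, 6}
Tree: B1–B2, B1–B3, B2–B4, B4–B5, B1–B6, B1–B7, B1–B8

Each bag holds 3 vertices, so the decomposition has width 2, which upper-bounds the treewidth. Conversely, {2, 5, 10} is a clique of size 3, and the vertices of any clique must share a bag in every tree decomposition; so some bag has ≥ 3 vertices and tw(G) ≥ 2. Therefore the treewidth is 2.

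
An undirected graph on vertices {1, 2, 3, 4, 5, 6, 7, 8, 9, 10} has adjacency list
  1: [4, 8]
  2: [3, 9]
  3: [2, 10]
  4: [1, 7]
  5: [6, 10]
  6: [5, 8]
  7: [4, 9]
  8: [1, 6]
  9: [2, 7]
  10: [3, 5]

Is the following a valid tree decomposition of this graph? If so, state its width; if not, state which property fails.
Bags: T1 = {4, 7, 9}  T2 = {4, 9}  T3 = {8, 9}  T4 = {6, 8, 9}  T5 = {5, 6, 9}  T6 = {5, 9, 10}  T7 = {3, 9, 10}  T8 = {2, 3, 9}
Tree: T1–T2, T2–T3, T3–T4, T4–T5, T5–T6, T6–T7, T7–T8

No — vertex 1 appears in no bag.

A tree decomposition must satisfy three properties: every vertex lies in some bag; for every edge, both endpoints lie together in some bag; and for every vertex, the bags containing it form a connected subtree. Here vertex 1 appears in no bag, so the decomposition is invalid.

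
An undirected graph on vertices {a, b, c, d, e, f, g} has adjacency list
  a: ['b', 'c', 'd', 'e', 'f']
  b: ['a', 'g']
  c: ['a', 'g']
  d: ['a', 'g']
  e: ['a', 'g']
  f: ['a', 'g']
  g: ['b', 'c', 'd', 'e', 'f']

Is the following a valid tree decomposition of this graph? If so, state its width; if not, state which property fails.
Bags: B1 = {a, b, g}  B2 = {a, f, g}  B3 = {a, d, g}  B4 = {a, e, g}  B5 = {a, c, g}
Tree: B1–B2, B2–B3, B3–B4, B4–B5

Vertex coverage: the bags together contain {a, b, c, d, e, f, g}, the full vertex set. Edge coverage: each edge of G has both endpoints in at least one bag. Running intersection: for every vertex, the bags containing it form a connected subtree. All three properties hold, so this is a valid tree decomposition of width max|bag| − 1 = 2, and hence tw(G) ≤ 2.

Yes; width 2.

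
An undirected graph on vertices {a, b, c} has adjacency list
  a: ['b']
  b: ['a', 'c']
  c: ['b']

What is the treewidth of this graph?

1

A width-1 tree decomposition is:
Bags: B1 = {b, c}  B2 = {a, b}
Tree: B1–B2
Every bag has size at most 2, so the width is 2 − 1 = 1 and tw(G) ≤ 1. Any graph with an edge has treewidth ≥ 1, and G has the edge b–c. The upper and lower bounds meet at 1, so that is the treewidth.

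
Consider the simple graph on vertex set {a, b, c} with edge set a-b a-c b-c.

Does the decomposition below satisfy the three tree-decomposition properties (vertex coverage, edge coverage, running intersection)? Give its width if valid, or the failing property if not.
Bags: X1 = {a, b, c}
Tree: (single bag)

Vertex coverage: the bags together contain {a, b, c}, the full vertex set. Edge coverage: each edge of G has both endpoints in at least one bag. Running intersection: for every vertex, the bags containing it form a connected subtree. All three properties hold, so this is a valid tree decomposition of width max|bag| − 1 = 2, and hence tw(G) ≤ 2.

Yes; width 2.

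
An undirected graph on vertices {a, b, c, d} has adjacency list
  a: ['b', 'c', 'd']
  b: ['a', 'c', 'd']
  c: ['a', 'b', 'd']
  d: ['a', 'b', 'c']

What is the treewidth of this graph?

3

A width-3 tree decomposition is:
Bags: B1 = {a, b, c, d}
Tree: (single bag)
With just one bag of size 4, the width is 4 − 1 = 3, so tw(G) ≤ 3. For the lower bound, the 4 vertices {a, b, c, d} are pairwise adjacent, and any tree decomposition puts a clique entirely inside one bag — forcing width ≥ 3. The upper and lower bounds meet at 3, so that is the treewidth.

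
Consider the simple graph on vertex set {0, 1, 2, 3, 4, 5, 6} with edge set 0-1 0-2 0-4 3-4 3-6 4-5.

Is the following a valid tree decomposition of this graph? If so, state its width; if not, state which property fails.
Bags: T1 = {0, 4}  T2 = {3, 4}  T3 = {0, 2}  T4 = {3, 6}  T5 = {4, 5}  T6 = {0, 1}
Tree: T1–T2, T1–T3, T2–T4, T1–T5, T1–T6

Yes; width 1.

Checking the three conditions: (i) the bags cover all of {0, 1, 2, 3, 4, 5, 6}; (ii) for each edge, some bag contains both endpoints; (iii) the bags containing any fixed vertex form a subtree. All hold, so the decomposition is valid with width 2 − 1 = 1.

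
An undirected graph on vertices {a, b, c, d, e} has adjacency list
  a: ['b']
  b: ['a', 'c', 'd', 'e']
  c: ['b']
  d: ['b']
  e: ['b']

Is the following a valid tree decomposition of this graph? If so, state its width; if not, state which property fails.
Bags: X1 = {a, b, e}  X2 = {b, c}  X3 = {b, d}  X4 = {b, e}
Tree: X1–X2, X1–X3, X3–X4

A tree decomposition must satisfy three properties: every vertex lies in some bag; for every edge, both endpoints lie together in some bag; and for every vertex, the bags containing it form a connected subtree. Here bags containing vertex e are not connected in the tree, so the decomposition is invalid.

No — bags containing vertex e are not connected in the tree.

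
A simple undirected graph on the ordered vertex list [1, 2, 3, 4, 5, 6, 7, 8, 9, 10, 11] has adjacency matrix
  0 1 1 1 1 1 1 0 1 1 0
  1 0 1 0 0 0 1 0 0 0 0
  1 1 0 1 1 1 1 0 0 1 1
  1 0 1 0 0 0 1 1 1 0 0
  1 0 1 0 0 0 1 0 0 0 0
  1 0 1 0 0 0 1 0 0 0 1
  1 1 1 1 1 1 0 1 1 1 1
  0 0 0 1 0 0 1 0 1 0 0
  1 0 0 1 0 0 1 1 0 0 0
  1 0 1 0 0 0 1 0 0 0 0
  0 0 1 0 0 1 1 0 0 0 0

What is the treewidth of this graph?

A width-3 tree decomposition is:
Bags: B1 = {1, 2, 3, 7}  B2 = {1, 3, 4, 7}  B3 = {1, 3, 6, 7}  B4 = {1, 3, 7, 10}  B5 = {1, 3, 5, 7}  B6 = {1, 4, 7, 9}  B7 = {4, 7, 8, 9}  B8 = {3, 6, 7, 11}
Tree: B1–B2, B1–B3, B3–B4, B4–B5, B2–B6, B6–B7, B3–B8
Each bag holds 4 vertices, so the decomposition has width 3, which upper-bounds the treewidth. On the other hand G contains the 4-clique {4, 7, 8, 9}. A clique must lie in a single bag of any decomposition, so no decomposition can have width below 3. Combining the bounds, tw(G) = 3.

3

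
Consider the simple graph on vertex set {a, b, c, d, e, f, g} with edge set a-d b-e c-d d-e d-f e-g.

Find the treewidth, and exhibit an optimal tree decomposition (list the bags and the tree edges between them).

Every bag has size at most 2, so the width is 2 − 1 = 1 and tw(G) ≤ 1. Since G has at least one edge (e.g. g–e), it is not an edgeless graph, so tw(G) ≥ 1. Therefore the treewidth is 1.

Treewidth 1.
One such decomposition:
Bags: B1 = {e, g}  B2 = {d, e}  B3 = {c, d}  B4 = {b, e}  B5 = {d, f}  B6 = {a, d}
Tree: B1–B2, B2–B3, B1–B4, B3–B5, B3–B6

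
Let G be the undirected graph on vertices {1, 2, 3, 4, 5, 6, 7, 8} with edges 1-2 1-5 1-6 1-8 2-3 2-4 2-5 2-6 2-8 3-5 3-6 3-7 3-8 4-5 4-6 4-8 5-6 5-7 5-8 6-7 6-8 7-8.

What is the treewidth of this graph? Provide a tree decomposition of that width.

Treewidth 4.
Bags: B1 = {1, 2, 5, 6, 8}  B2 = {2, 3, 5, 6, 8}  B3 = {3, 5, 6, 7, 8}  B4 = {2, 4, 5, 6, 8}
Tree: B1–B2, B2–B3, B1–B4

The largest bag has 5 vertices, giving width 4; this decomposition certifies tw(G) ≤ 4. For the lower bound, the 5 vertices {1, 2, 5, 6, 8} are pairwise adjacent, and any tree decomposition puts a clique entirely inside one bag — forcing width ≥ 4. Hence tw(G) = 4 exactly.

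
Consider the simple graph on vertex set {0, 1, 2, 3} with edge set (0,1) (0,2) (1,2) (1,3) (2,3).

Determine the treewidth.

2

A width-2 tree decomposition is:
Bags: B1 = {0, 1, 2}  B2 = {1, 2, 3}
Tree: B1–B2
The largest bag has 3 vertices, giving width 2; this decomposition certifies tw(G) ≤ 2. On the other hand G contains the 3-clique {0, 1, 2}. A clique must lie in a single bag of any decomposition, so no decomposition can have width below 2. Hence tw(G) = 2 exactly.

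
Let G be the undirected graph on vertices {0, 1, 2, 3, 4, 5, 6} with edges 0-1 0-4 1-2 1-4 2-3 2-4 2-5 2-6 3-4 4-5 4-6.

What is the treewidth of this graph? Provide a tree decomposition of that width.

Every bag has size at most 3, so the width is 3 − 1 = 2 and tw(G) ≤ 2. For the lower bound, the 3 vertices {0, 1, 4} are pairwise adjacent, and any tree decomposition puts a clique entirely inside one bag — forcing width ≥ 2. Therefore the treewidth is 2.

Treewidth 2.
Bags: B1 = {1, 2, 4}  B2 = {2, 4, 6}  B3 = {2, 4, 5}  B4 = {0, 1, 4}  B5 = {2, 3, 4}
Tree: B1–B2, B2–B3, B1–B4, B3–B5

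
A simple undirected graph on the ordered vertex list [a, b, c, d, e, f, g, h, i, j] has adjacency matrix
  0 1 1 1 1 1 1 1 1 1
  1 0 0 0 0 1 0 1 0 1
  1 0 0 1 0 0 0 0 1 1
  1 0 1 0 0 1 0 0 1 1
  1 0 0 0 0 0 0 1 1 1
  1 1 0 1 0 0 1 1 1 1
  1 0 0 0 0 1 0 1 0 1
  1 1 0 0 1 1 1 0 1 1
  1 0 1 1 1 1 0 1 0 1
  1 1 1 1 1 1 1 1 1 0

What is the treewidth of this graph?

4

A width-4 tree decomposition is:
Bags: B1 = {a, d, f, i, j}  B2 = {a, f, h, i, j}  B3 = {a, f, g, h, j}  B4 = {a, b, f, h, j}  B5 = {a, e, h, i, j}  B6 = {a, c, d, i, j}
Tree: B1–B2, B2–B3, B2–B4, B2–B5, B1–B6
The largest bag has 5 vertices, giving width 4; this decomposition certifies tw(G) ≤ 4. Conversely, {a, e, h, i, j} is a clique of size 5, and the vertices of any clique must share a bag in every tree decomposition; so some bag has ≥ 5 vertices and tw(G) ≥ 4. The upper and lower bounds meet at 4, so that is the treewidth.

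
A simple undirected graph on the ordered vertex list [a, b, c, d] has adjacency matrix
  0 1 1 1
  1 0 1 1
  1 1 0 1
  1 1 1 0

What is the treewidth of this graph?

A width-3 tree decomposition is:
Bags: B1 = {a, b, c, d}
Tree: (single bag)
With just one bag of size 4, the width is 4 − 1 = 3, so tw(G) ≤ 3. Conversely, {a, b, c, d} is a clique of size 4, and the vertices of any clique must share a bag in every tree decomposition; so some bag has ≥ 4 vertices and tw(G) ≥ 3. Combining the bounds, tw(G) = 3.

3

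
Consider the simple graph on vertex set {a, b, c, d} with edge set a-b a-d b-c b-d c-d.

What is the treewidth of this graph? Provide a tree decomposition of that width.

The largest bag has 3 vertices, giving width 2; this decomposition certifies tw(G) ≤ 2. Conversely, {b, c, d} is a clique of size 3, and the vertices of any clique must share a bag in every tree decomposition; so some bag has ≥ 3 vertices and tw(G) ≥ 2. Hence tw(G) = 2 exactly.

Treewidth 2.
One such decomposition:
Bags: B1 = {b, c, d}  B2 = {a, b, d}
Tree: B1–B2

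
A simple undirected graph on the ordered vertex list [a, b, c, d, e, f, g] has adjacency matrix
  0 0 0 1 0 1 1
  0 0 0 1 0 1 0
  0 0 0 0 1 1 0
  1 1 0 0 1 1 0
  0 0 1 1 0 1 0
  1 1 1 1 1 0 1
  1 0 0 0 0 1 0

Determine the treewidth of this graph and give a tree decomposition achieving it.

Treewidth 2.
One such decomposition:
Bags: B1 = {d, e, f}  B2 = {c, e, f}  B3 = {b, d, f}  B4 = {a, d, f}  B5 = {a, f, g}
Tree: B1–B2, B1–B3, B1–B4, B4–B5

The largest bag has 3 vertices, giving width 2; this decomposition certifies tw(G) ≤ 2. On the other hand G contains the 3-clique {d, e, f}. A clique must lie in a single bag of any decomposition, so no decomposition can have width below 2. Therefore the treewidth is 2.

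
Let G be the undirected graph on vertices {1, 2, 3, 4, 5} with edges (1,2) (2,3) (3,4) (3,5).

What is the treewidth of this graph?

1

A width-1 tree decomposition is:
Bags: B1 = {2, 3}  B2 = {1, 2}  B3 = {3, 5}  B4 = {3, 4}
Tree: B1–B2, B1–B3, B1–B4
Each bag holds 2 vertices, so the decomposition has width 1, which upper-bounds the treewidth. Any graph with an edge has treewidth ≥ 1, and G has the edge 2–3. Therefore the treewidth is 1.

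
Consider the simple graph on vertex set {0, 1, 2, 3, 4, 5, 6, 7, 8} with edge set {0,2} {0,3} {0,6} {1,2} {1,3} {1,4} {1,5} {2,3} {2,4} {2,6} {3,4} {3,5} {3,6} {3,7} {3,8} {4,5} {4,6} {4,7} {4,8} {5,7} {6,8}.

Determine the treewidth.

A width-3 tree decomposition is:
Bags: B1 = {1, 3, 4, 5}  B2 = {1, 2, 3, 4}  B3 = {2, 3, 4, 6}  B4 = {0, 2, 3, 6}  B5 = {3, 4, 5, 7}  B6 = {3, 4, 6, 8}
Tree: B1–B2, B2–B3, B3–B4, B1–B5, B3–B6
Each bag holds 4 vertices, so the decomposition has width 3, which upper-bounds the treewidth. On the other hand G contains the 4-clique {0, 2, 3, 6}. A clique must lie in a single bag of any decomposition, so no decomposition can have width below 3. Combining the bounds, tw(G) = 3.

3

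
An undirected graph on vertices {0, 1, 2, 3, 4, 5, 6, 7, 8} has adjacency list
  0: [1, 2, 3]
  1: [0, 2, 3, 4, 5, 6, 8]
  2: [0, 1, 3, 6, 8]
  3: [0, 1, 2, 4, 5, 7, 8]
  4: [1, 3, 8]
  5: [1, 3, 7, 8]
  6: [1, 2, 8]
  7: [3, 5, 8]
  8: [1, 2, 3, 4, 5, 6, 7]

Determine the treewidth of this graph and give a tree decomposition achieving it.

Treewidth 3.
One such decomposition:
Bags: B1 = {1, 3, 4, 8}  B2 = {1, 2, 3, 8}  B3 = {1, 2, 6, 8}  B4 = {1, 3, 5, 8}  B5 = {0, 1, 2, 3}  B6 = {3, 5, 7, 8}
Tree: B1–B2, B2–B3, B1–B4, B2–B5, B4–B6

The largest bag has 4 vertices, giving width 3; this decomposition certifies tw(G) ≤ 3. Conversely, {0, 1, 2, 3} is a clique of size 4, and the vertices of any clique must share a bag in every tree decomposition; so some bag has ≥ 4 vertices and tw(G) ≥ 3. Hence tw(G) = 3 exactly.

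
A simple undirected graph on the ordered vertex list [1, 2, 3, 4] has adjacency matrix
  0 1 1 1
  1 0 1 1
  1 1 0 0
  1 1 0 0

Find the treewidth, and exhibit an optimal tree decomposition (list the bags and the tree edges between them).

Treewidth 2.
Bags: B1 = {1, 2, 4}  B2 = {1, 2, 3}
Tree: B1–B2

Each bag holds 3 vertices, so the decomposition has width 2, which upper-bounds the treewidth. For the lower bound, the 3 vertices {1, 2, 3} are pairwise adjacent, and any tree decomposition puts a clique entirely inside one bag — forcing width ≥ 2. The upper and lower bounds meet at 2, so that is the treewidth.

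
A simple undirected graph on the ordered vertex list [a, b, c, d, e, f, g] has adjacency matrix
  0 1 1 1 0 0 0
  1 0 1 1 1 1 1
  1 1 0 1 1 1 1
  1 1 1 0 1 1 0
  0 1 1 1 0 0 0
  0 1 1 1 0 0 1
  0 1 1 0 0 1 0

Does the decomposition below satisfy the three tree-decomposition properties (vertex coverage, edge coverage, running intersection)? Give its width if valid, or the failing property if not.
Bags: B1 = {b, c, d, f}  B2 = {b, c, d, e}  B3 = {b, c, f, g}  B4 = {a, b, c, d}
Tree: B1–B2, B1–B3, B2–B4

Checking the three conditions: (i) the bags cover all of {a, b, c, d, e, f, g}; (ii) for each edge, some bag contains both endpoints; (iii) the bags containing any fixed vertex form a subtree. All hold, so the decomposition is valid with width 4 − 1 = 3.

Yes; width 3.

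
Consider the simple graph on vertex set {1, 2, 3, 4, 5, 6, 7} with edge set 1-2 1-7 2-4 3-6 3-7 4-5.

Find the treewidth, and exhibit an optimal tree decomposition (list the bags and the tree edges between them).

Treewidth 1.
One such decomposition:
Bags: B1 = {3, 6}  B2 = {3, 7}  B3 = {1, 7}  B4 = {1, 2}  B5 = {2, 4}  B6 = {4, 5}
Tree: B1–B2, B2–B3, B3–B4, B4–B5, B5–B6

Each bag holds 2 vertices, so the decomposition has width 1, which upper-bounds the treewidth. Any graph with an edge has treewidth ≥ 1, and G has the edge 6–3. The upper and lower bounds meet at 1, so that is the treewidth.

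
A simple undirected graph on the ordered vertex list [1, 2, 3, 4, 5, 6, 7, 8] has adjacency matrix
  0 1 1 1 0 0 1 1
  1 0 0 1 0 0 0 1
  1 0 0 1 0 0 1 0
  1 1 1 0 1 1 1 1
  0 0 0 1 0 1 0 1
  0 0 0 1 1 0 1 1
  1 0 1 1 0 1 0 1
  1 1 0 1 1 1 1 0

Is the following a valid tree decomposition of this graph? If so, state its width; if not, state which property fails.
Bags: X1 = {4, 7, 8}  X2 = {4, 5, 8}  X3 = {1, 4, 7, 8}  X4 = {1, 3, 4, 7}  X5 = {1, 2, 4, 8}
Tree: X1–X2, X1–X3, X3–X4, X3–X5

No — vertex 6 appears in no bag.

A tree decomposition must satisfy three properties: every vertex lies in some bag; for every edge, both endpoints lie together in some bag; and for every vertex, the bags containing it form a connected subtree. Here vertex 6 appears in no bag, so the decomposition is invalid.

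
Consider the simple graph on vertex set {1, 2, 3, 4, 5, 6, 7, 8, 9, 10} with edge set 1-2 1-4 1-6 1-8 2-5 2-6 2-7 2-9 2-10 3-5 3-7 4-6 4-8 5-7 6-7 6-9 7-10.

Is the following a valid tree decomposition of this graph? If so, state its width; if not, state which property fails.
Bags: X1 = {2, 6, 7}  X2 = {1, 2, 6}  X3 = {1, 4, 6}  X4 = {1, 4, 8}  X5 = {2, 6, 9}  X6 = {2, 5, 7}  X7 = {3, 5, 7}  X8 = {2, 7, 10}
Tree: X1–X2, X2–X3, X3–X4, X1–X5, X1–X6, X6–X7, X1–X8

Yes; width 2.

Every vertex of G appears in some bag (union = {1, 2, 3, 4, 5, 6, 7, 8, 9, 10}); every edge is covered by a bag; and for each vertex v the set of bags containing v is connected in the bag tree. The decomposition is therefore valid. The largest bag has 3 vertices, so the width is 2.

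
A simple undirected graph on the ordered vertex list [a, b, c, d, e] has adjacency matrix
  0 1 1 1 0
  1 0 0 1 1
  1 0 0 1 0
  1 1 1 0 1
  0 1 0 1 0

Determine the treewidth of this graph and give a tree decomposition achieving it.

Each bag holds 3 vertices, so the decomposition has width 2, which upper-bounds the treewidth. Conversely, {b, d, e} is a clique of size 3, and the vertices of any clique must share a bag in every tree decomposition; so some bag has ≥ 3 vertices and tw(G) ≥ 2. The upper and lower bounds meet at 2, so that is the treewidth.

Treewidth 2.
Bags: B1 = {a, b, d}  B2 = {a, c, d}  B3 = {b, d, e}
Tree: B1–B2, B1–B3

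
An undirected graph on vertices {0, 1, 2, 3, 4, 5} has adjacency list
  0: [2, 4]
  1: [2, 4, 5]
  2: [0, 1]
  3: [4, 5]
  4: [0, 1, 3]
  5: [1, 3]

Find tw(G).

A width-2 tree decomposition is:
Bags: B1 = {0, 1, 2}  B2 = {0, 1, 4}  B3 = {1, 4, 5}  B4 = {3, 4, 5}
Tree: B1–B2, B2–B3, B3–B4
The largest bag has 3 vertices, giving width 2; this decomposition certifies tw(G) ≤ 2. For the lower bound, G contains the cycle 2–0–4–1–2, so G is not a forest; only forests have treewidth ≤ 1, hence tw(G) ≥ 2. The upper and lower bounds meet at 2, so that is the treewidth.

2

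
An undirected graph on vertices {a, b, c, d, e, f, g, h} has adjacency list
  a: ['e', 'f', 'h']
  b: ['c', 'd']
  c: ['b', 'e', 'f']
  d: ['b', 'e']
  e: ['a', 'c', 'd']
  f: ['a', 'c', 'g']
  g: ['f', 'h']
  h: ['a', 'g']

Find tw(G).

A width-2 tree decomposition is:
Bags: B1 = {f, g, h}  B2 = {a, f, h}  B3 = {a, c, f}  B4 = {a, c, e}  B5 = {b, c, e}  B6 = {b, d, e}
Tree: B1–B2, B2–B3, B3–B4, B4–B5, B5–B6
The largest bag has 3 vertices, giving width 2; this decomposition certifies tw(G) ≤ 2. For the lower bound, G contains the cycle g–h–a–f–g, so G is not a forest; only forests have treewidth ≤ 1, hence tw(G) ≥ 2. Combining the bounds, tw(G) = 2.

2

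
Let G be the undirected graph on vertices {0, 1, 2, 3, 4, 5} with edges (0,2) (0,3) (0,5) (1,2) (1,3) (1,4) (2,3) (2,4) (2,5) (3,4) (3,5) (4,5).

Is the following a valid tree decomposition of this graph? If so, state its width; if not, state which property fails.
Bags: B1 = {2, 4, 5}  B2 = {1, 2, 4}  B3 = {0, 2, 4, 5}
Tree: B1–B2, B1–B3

A tree decomposition must satisfy three properties: every vertex lies in some bag; for every edge, both endpoints lie together in some bag; and for every vertex, the bags containing it form a connected subtree. Here vertex 3 appears in no bag, so the decomposition is invalid.

No — vertex 3 appears in no bag.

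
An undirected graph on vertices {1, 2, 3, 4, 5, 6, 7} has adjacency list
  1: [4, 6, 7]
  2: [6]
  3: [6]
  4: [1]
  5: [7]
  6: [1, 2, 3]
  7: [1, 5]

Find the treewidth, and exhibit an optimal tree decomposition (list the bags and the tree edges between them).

Treewidth 1.
Bags: B1 = {1, 6}  B2 = {3, 6}  B3 = {2, 6}  B4 = {1, 4}  B5 = {1, 7}  B6 = {5, 7}
Tree: B1–B2, B2–B3, B1–B4, B4–B5, B5–B6

The largest bag has 2 vertices, giving width 1; this decomposition certifies tw(G) ≤ 1. Any graph with an edge has treewidth ≥ 1, and G has the edge 1–6. The upper and lower bounds meet at 1, so that is the treewidth.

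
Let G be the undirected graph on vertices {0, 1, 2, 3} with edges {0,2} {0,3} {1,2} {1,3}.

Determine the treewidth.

2

A width-2 tree decomposition is:
Bags: B1 = {0, 2, 3}  B2 = {1, 2, 3}
Tree: B1–B2
Every bag has size at most 3, so the width is 3 − 1 = 2 and tw(G) ≤ 2. The edges 2–0–3–1–2 form a cycle, so G is not a tree and its treewidth is at least 2. Hence tw(G) = 2 exactly.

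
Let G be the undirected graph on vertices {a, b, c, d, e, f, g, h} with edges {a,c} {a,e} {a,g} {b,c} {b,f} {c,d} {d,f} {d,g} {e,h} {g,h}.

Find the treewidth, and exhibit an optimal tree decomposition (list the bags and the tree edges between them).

Treewidth 2.
One such decomposition:
Bags: B1 = {b, c, f}  B2 = {c, d, f}  B3 = {a, c, d}  B4 = {a, d, g}  B5 = {a, e, g}  B6 = {e, g, h}
Tree: B1–B2, B2–B3, B3–B4, B4–B5, B5–B6

Every bag has size at most 3, so the width is 3 − 1 = 2 and tw(G) ≤ 2. Since b–f–d–c–b is a cycle in G, G is not acyclic. Forests are exactly the graphs of treewidth ≤ 1, so tw(G) ≥ 2. Combining the bounds, tw(G) = 2.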